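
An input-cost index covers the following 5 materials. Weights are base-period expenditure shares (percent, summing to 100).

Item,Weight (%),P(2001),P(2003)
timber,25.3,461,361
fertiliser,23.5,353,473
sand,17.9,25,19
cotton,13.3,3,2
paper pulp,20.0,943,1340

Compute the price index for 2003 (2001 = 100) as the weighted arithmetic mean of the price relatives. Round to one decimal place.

102.2

timber: 25.3 × (361/461) = 25.3 × 0.783080 = 19.8119
fertiliser: 23.5 × (473/353) = 23.5 × 1.339943 = 31.4887
sand: 17.9 × (19/25) = 17.9 × 0.760000 = 13.6040
cotton: 13.3 × (2/3) = 13.3 × 0.666667 = 8.8667
paper pulp: 20.0 × (1340/943) = 20.0 × 1.420997 = 28.4199
Index = Σ wᵢ·(p₁ᵢ/p₀ᵢ) = 19.8119 + 31.4887 + 13.6040 + 8.8667 + 28.4199 = 102.1912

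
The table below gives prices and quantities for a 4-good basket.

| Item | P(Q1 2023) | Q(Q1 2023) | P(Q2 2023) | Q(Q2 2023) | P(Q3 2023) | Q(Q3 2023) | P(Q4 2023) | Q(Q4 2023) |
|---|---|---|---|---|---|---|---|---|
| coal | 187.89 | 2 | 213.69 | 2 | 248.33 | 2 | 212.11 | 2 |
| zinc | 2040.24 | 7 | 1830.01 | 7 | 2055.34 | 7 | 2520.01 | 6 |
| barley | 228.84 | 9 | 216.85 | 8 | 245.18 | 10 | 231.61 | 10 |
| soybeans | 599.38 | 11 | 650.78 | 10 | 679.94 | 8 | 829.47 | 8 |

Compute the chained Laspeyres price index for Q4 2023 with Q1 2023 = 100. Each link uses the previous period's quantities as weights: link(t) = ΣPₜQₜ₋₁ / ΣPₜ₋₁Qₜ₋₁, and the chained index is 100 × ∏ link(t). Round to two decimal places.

Link Q1 2023→Q2 2023:
ΣP(Q2 2023)Q(Q1 2023) = 213.69×2 + 1830.01×7 + 216.85×9 + 650.78×11 = 427.38 + 12810.07 + 1951.65 + 7158.58 = 22347.68
ΣP(Q1 2023)Q(Q1 2023) = 187.89×2 + 2040.24×7 + 228.84×9 + 599.38×11 = 375.78 + 14281.68 + 2059.56 + 6593.18 = 23310.2
link = 22347.68/23310.2 = 0.958708
Link Q2 2023→Q3 2023:
ΣP(Q3 2023)Q(Q2 2023) = 248.33×2 + 2055.34×7 + 245.18×8 + 679.94×10 = 496.66 + 14387.38 + 1961.44 + 6799.4 = 23644.88
ΣP(Q2 2023)Q(Q2 2023) = 213.69×2 + 1830.01×7 + 216.85×8 + 650.78×10 = 427.38 + 12810.07 + 1734.8 + 6507.8 = 21480.05
link = 23644.88/21480.05 = 1.100783
Link Q3 2023→Q4 2023:
ΣP(Q4 2023)Q(Q3 2023) = 212.11×2 + 2520.01×7 + 231.61×10 + 829.47×8 = 424.22 + 17640.07 + 2316.1 + 6635.76 = 27016.15
ΣP(Q3 2023)Q(Q3 2023) = 248.33×2 + 2055.34×7 + 245.18×10 + 679.94×8 = 496.66 + 14387.38 + 2451.8 + 5439.52 = 22775.36
link = 27016.15/22775.36 = 1.186201
Chained index = 100 × 0.958708 × 1.100783 × 1.186201 = 125.1833

125.18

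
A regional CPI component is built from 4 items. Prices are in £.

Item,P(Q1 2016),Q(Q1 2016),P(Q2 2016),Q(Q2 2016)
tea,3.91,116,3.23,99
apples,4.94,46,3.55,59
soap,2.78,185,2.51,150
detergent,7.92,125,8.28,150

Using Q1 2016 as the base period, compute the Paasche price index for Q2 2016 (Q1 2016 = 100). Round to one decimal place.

Paasche price index uses current-period quantities as weights.
ΣP(Q2 2016)·Q(Q2 2016) = 3.23×99 + 3.55×59 + 2.51×150 + 8.28×150 = 319.77 + 209.45 + 376.5 + 1242 = 2147.72
ΣP(Q1 2016)·Q(Q2 2016) = 3.91×99 + 4.94×59 + 2.78×150 + 7.92×150 = 387.09 + 291.46 + 417 + 1188 = 2283.55
Index = 2147.72 / 2283.55 × 100 = 94.0518

94.1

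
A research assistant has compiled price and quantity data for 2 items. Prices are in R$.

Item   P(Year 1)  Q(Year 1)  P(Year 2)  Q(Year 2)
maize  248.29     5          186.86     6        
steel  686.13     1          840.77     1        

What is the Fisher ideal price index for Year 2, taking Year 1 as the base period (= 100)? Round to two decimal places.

Laspeyres component (base-period weights):
ΣP(Year 2)Q(Year 1) = 186.86×5 + 840.77×1 = 934.3 + 840.77 = 1775.07
ΣP(Year 1)Q(Year 1) = 248.29×5 + 686.13×1 = 1241.45 + 686.13 = 1927.58
L = 1775.07 / 1927.58 × 100 = 92.0880
Paasche component (current-period weights):
ΣP(Year 2)Q(Year 2) = 186.86×6 + 840.77×1 = 1121.16 + 840.77 = 1961.93
ΣP(Year 1)Q(Year 2) = 248.29×6 + 686.13×1 = 1489.74 + 686.13 = 2175.87
P = 1961.93 / 2175.87 × 100 = 90.1676
Fisher = √(L × P) = √(92.0880 × 90.1676) = 91.1228

91.12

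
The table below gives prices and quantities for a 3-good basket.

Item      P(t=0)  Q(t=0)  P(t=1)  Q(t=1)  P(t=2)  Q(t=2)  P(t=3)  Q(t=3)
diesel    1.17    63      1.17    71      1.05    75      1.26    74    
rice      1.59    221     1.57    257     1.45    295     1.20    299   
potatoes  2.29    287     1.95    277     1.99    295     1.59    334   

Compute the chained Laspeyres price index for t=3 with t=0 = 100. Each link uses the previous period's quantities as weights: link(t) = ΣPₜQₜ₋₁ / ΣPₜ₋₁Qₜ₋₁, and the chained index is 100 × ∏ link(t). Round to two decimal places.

73.90

Link t=0→t=1:
ΣP(t=1)Q(t=0) = 1.17×63 + 1.57×221 + 1.95×287 = 73.71 + 346.97 + 559.65 = 980.33
ΣP(t=0)Q(t=0) = 1.17×63 + 1.59×221 + 2.29×287 = 73.71 + 351.39 + 657.23 = 1082.33
link = 980.33/1082.33 = 0.905759
Link t=1→t=2:
ΣP(t=2)Q(t=1) = 1.05×71 + 1.45×257 + 1.99×277 = 74.55 + 372.65 + 551.23 = 998.43
ΣP(t=1)Q(t=1) = 1.17×71 + 1.57×257 + 1.95×277 = 83.07 + 403.49 + 540.15 = 1026.71
link = 998.43/1026.71 = 0.972456
Link t=2→t=3:
ΣP(t=3)Q(t=2) = 1.26×75 + 1.20×295 + 1.59×295 = 94.5 + 354 + 469.05 = 917.55
ΣP(t=2)Q(t=2) = 1.05×75 + 1.45×295 + 1.99×295 = 78.75 + 427.75 + 587.05 = 1093.55
link = 917.55/1093.55 = 0.839056
Chained index = 100 × 0.905759 × 0.972456 × 0.839056 = 73.9049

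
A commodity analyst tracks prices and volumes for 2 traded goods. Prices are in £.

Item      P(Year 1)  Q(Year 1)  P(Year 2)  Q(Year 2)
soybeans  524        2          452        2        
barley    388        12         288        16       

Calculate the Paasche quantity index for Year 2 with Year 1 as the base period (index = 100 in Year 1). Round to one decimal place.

126.4

Paasche quantity index uses current-period prices as weights.
ΣP(Year 2)·Q(Year 2) = 452×2 + 288×16 = 904 + 4608 = 5512
ΣP(Year 2)·Q(Year 1) = 452×2 + 288×12 = 904 + 3456 = 4360
Index = 5512 / 4360 × 100 = 126.4220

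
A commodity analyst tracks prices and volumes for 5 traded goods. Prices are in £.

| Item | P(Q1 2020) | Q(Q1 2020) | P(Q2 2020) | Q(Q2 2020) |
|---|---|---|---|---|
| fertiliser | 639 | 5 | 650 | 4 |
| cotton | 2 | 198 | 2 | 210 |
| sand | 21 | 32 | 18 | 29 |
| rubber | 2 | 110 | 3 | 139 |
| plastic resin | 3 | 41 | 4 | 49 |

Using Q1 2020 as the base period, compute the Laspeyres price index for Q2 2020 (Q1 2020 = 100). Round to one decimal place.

102.4

Laspeyres price index uses base-period quantities as weights.
ΣP(Q2 2020)·Q(Q1 2020) = 650×5 + 2×198 + 18×32 + 3×110 + 4×41 = 3250 + 396 + 576 + 330 + 164 = 4716
ΣP(Q1 2020)·Q(Q1 2020) = 639×5 + 2×198 + 21×32 + 2×110 + 3×41 = 3195 + 396 + 672 + 220 + 123 = 4606
Index = 4716 / 4606 × 100 = 102.3882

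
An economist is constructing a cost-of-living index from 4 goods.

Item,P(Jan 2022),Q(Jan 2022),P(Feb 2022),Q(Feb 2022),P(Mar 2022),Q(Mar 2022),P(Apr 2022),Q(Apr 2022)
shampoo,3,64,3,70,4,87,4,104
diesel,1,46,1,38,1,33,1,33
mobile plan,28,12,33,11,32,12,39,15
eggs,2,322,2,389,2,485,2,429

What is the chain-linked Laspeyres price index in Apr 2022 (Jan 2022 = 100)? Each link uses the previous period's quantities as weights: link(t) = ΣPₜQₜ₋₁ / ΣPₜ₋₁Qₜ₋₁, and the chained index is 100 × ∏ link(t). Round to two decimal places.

Link Jan 2022→Feb 2022:
ΣP(Feb 2022)Q(Jan 2022) = 3×64 + 1×46 + 33×12 + 2×322 = 192 + 46 + 396 + 644 = 1278
ΣP(Jan 2022)Q(Jan 2022) = 3×64 + 1×46 + 28×12 + 2×322 = 192 + 46 + 336 + 644 = 1218
link = 1278/1218 = 1.049261
Link Feb 2022→Mar 2022:
ΣP(Mar 2022)Q(Feb 2022) = 4×70 + 1×38 + 32×11 + 2×389 = 280 + 38 + 352 + 778 = 1448
ΣP(Feb 2022)Q(Feb 2022) = 3×70 + 1×38 + 33×11 + 2×389 = 210 + 38 + 363 + 778 = 1389
link = 1448/1389 = 1.042477
Link Mar 2022→Apr 2022:
ΣP(Apr 2022)Q(Mar 2022) = 4×87 + 1×33 + 39×12 + 2×485 = 348 + 33 + 468 + 970 = 1819
ΣP(Mar 2022)Q(Mar 2022) = 4×87 + 1×33 + 32×12 + 2×485 = 348 + 33 + 384 + 970 = 1735
link = 1819/1735 = 1.048415
Chained index = 100 × 1.049261 × 1.042477 × 1.048415 = 114.6788

114.68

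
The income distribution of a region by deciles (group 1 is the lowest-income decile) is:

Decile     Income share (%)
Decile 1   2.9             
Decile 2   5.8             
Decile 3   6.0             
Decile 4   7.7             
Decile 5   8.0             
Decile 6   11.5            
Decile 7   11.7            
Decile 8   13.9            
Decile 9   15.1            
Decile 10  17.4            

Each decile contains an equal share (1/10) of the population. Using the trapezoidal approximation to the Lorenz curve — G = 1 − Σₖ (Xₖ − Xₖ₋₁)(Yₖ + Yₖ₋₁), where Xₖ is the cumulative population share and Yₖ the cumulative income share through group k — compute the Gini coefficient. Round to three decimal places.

0.251

Cumulative income shares Yₖ: 0.0290, 0.0870, 0.1470, 0.2240, 0.3040, 0.4190, 0.5360, 0.6750, 0.8260, 1.0000
Σ (Xₖ−Xₖ₋₁)(Yₖ+Yₖ₋₁) = (1/10)(0.0290+0.0000) + (1/10)(0.0870+0.0290) + (1/10)(0.1470+0.0870) + (1/10)(0.2240+0.1470) + (1/10)(0.3040+0.2240) + (1/10)(0.4190+0.3040) + (1/10)(0.5360+0.4190) + (1/10)(0.6750+0.5360) + (1/10)(0.8260+0.6750) + (1/10)(1.0000+0.8260)
  = 0.0029 + 0.0116 + 0.0234 + 0.0371 + 0.0528 + 0.0723 + 0.0955 + 0.1211 + 0.1501 + 0.1826 = 0.7494
G = 1 − 0.7494 = 0.2506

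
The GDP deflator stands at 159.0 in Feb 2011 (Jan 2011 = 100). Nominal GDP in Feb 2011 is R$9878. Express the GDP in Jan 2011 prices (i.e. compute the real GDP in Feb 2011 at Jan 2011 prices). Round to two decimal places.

6212.58

Real = Nominal ÷ (Index/100) = 9878 ÷ (159.0/100)
     = 9878 ÷ 1.590 = 6212.5786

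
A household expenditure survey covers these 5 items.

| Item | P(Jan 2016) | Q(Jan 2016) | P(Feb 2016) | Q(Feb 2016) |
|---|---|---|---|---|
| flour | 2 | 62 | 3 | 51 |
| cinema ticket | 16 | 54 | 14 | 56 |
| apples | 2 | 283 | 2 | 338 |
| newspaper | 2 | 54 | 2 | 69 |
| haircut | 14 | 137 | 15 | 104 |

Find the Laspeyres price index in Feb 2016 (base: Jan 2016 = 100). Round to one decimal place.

Laspeyres price index uses base-period quantities as weights.
ΣP(Feb 2016)·Q(Jan 2016) = 3×62 + 14×54 + 2×283 + 2×54 + 15×137 = 186 + 756 + 566 + 108 + 2055 = 3671
ΣP(Jan 2016)·Q(Jan 2016) = 2×62 + 16×54 + 2×283 + 2×54 + 14×137 = 124 + 864 + 566 + 108 + 1918 = 3580
Index = 3671 / 3580 × 100 = 102.5419

102.5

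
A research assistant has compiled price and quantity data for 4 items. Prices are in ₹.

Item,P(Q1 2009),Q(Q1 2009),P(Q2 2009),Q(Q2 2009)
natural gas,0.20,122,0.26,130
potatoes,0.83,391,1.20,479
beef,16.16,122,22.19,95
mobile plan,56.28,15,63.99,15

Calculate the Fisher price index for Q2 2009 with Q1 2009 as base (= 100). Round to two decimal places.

131.43

Laspeyres component (base-period weights):
ΣP(Q2 2009)Q(Q1 2009) = 0.26×122 + 1.20×391 + 22.19×122 + 63.99×15 = 31.72 + 469.2 + 2707.18 + 959.85 = 4167.95
ΣP(Q1 2009)Q(Q1 2009) = 0.20×122 + 0.83×391 + 16.16×122 + 56.28×15 = 24.4 + 324.53 + 1971.52 + 844.2 = 3164.65
L = 4167.95 / 3164.65 × 100 = 131.7033
Paasche component (current-period weights):
ΣP(Q2 2009)Q(Q2 2009) = 0.26×130 + 1.20×479 + 22.19×95 + 63.99×15 = 33.8 + 574.8 + 2108.05 + 959.85 = 3676.5
ΣP(Q1 2009)Q(Q2 2009) = 0.20×130 + 0.83×479 + 16.16×95 + 56.28×15 = 26 + 397.57 + 1535.2 + 844.2 = 2802.97
P = 3676.5 / 2802.97 × 100 = 131.1644
Fisher = √(L × P) = √(131.7033 × 131.1644) = 131.4336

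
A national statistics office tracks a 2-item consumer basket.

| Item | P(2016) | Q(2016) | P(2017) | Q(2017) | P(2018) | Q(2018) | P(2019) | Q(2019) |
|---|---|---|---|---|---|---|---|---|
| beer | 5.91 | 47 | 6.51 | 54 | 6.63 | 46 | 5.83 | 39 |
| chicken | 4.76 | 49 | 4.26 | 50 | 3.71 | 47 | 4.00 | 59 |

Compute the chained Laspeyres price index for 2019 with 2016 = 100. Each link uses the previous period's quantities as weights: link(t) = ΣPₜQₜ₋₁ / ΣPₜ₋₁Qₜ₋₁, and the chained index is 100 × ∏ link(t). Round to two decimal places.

92.29

Link 2016→2017:
ΣP(2017)Q(2016) = 6.51×47 + 4.26×49 = 305.97 + 208.74 = 514.71
ΣP(2016)Q(2016) = 5.91×47 + 4.76×49 = 277.77 + 233.24 = 511.01
link = 514.71/511.01 = 1.007241
Link 2017→2018:
ΣP(2018)Q(2017) = 6.63×54 + 3.71×50 = 358.02 + 185.5 = 543.52
ΣP(2017)Q(2017) = 6.51×54 + 4.26×50 = 351.54 + 213 = 564.54
link = 543.52/564.54 = 0.962766
Link 2018→2019:
ΣP(2019)Q(2018) = 5.83×46 + 4.00×47 = 268.18 + 188 = 456.18
ΣP(2018)Q(2018) = 6.63×46 + 3.71×47 = 304.98 + 174.37 = 479.35
link = 456.18/479.35 = 0.951664
Chained index = 100 × 1.007241 × 0.962766 × 0.951664 = 92.2864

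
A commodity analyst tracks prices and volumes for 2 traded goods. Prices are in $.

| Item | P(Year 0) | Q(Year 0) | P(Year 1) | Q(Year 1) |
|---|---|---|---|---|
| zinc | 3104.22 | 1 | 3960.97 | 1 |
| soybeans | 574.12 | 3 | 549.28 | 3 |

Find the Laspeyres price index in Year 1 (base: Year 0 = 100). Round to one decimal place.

Laspeyres price index uses base-period quantities as weights.
ΣP(Year 1)·Q(Year 0) = 3960.97×1 + 549.28×3 = 3960.97 + 1647.84 = 5608.81
ΣP(Year 0)·Q(Year 0) = 3104.22×1 + 574.12×3 = 3104.22 + 1722.36 = 4826.58
Index = 5608.81 / 4826.58 × 100 = 116.2067

116.2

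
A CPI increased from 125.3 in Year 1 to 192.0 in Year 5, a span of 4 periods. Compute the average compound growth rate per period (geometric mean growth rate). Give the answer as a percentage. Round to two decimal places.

11.26%

Growth factor = (192.0/125.3)^(1/4) = (1.532322)^(1/4) = 1.112596
Growth rate = 1.112596 − 1 = 0.112596 = 11.2596%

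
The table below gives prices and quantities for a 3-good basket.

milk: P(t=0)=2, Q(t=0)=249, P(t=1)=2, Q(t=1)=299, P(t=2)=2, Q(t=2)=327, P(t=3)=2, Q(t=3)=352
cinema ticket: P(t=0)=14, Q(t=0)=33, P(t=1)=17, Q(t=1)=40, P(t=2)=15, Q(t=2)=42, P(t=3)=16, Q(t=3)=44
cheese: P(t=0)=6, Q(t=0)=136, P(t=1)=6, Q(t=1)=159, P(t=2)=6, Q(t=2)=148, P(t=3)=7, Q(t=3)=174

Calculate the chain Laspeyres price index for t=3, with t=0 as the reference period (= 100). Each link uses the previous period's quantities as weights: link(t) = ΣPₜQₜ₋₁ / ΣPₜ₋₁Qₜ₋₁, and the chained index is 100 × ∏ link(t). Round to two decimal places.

Link t=0→t=1:
ΣP(t=1)Q(t=0) = 2×249 + 17×33 + 6×136 = 498 + 561 + 816 = 1875
ΣP(t=0)Q(t=0) = 2×249 + 14×33 + 6×136 = 498 + 462 + 816 = 1776
link = 1875/1776 = 1.055743
Link t=1→t=2:
ΣP(t=2)Q(t=1) = 2×299 + 15×40 + 6×159 = 598 + 600 + 954 = 2152
ΣP(t=1)Q(t=1) = 2×299 + 17×40 + 6×159 = 598 + 680 + 954 = 2232
link = 2152/2232 = 0.964158
Link t=2→t=3:
ΣP(t=3)Q(t=2) = 2×327 + 16×42 + 7×148 = 654 + 672 + 1036 = 2362
ΣP(t=2)Q(t=2) = 2×327 + 15×42 + 6×148 = 654 + 630 + 888 = 2172
link = 2362/2172 = 1.087477
Chained index = 100 × 1.055743 × 0.964158 × 1.087477 = 110.6946

110.69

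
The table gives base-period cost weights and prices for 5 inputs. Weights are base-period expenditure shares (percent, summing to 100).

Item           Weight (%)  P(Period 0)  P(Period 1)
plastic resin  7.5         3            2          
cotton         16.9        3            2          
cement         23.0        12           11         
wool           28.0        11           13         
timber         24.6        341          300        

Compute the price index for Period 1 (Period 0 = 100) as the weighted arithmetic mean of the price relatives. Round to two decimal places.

92.08

plastic resin: 7.5 × (2/3) = 7.5 × 0.666667 = 5.0000
cotton: 16.9 × (2/3) = 16.9 × 0.666667 = 11.2667
cement: 23.0 × (11/12) = 23.0 × 0.916667 = 21.0833
wool: 28.0 × (13/11) = 28.0 × 1.181818 = 33.0909
timber: 24.6 × (300/341) = 24.6 × 0.879765 = 21.6422
Index = Σ wᵢ·(p₁ᵢ/p₀ᵢ) = 5.0000 + 11.2667 + 21.0833 + 33.0909 + 21.6422 = 92.0831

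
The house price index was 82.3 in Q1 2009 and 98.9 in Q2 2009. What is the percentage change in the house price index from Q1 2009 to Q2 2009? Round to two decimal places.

Change = (98.9 − 82.3) / 82.3 × 100
       = 16.6 / 82.3 × 100 = 20.1701%

20.17%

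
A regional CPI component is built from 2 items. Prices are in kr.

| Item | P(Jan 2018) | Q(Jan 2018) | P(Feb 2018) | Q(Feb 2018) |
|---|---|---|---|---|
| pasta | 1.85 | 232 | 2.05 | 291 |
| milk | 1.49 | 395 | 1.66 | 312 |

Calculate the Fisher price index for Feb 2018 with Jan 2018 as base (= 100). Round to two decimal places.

Laspeyres component (base-period weights):
ΣP(Feb 2018)Q(Jan 2018) = 2.05×232 + 1.66×395 = 475.6 + 655.7 = 1131.3
ΣP(Jan 2018)Q(Jan 2018) = 1.85×232 + 1.49×395 = 429.2 + 588.55 = 1017.75
L = 1131.3 / 1017.75 × 100 = 111.1570
Paasche component (current-period weights):
ΣP(Feb 2018)Q(Feb 2018) = 2.05×291 + 1.66×312 = 596.55 + 517.92 = 1114.47
ΣP(Jan 2018)Q(Feb 2018) = 1.85×291 + 1.49×312 = 538.35 + 464.88 = 1003.23
P = 1114.47 / 1003.23 × 100 = 111.0882
Fisher = √(L × P) = √(111.1570 × 111.0882) = 111.1226

111.12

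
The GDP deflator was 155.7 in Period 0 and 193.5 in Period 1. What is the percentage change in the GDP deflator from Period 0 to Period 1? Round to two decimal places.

Change = (193.5 − 155.7) / 155.7 × 100
       = 37.8 / 155.7 × 100 = 24.2775%

24.28%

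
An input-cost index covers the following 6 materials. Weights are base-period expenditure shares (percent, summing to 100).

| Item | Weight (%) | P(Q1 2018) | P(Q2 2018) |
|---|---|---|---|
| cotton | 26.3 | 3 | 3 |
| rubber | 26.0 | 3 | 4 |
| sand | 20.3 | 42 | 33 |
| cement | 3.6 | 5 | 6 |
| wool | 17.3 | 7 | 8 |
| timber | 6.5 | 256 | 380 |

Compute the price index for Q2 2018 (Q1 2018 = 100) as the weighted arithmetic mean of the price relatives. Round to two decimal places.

110.66

cotton: 26.3 × (3/3) = 26.3 × 1.000000 = 26.3000
rubber: 26.0 × (4/3) = 26.0 × 1.333333 = 34.6667
sand: 20.3 × (33/42) = 20.3 × 0.785714 = 15.9500
cement: 3.6 × (6/5) = 3.6 × 1.200000 = 4.3200
wool: 17.3 × (8/7) = 17.3 × 1.142857 = 19.7714
timber: 6.5 × (380/256) = 6.5 × 1.484375 = 9.6484
Index = Σ wᵢ·(p₁ᵢ/p₀ᵢ) = 26.3000 + 34.6667 + 15.9500 + 4.3200 + 19.7714 + 9.6484 = 110.6565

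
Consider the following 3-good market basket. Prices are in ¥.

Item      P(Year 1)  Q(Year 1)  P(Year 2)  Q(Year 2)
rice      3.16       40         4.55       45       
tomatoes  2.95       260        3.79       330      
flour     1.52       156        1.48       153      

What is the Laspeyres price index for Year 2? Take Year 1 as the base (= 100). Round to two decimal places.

Laspeyres price index uses base-period quantities as weights.
ΣP(Year 2)·Q(Year 1) = 4.55×40 + 3.79×260 + 1.48×156 = 182 + 985.4 + 230.88 = 1398.28
ΣP(Year 1)·Q(Year 1) = 3.16×40 + 2.95×260 + 1.52×156 = 126.4 + 767 + 237.12 = 1130.52
Index = 1398.28 / 1130.52 × 100 = 123.6847

123.68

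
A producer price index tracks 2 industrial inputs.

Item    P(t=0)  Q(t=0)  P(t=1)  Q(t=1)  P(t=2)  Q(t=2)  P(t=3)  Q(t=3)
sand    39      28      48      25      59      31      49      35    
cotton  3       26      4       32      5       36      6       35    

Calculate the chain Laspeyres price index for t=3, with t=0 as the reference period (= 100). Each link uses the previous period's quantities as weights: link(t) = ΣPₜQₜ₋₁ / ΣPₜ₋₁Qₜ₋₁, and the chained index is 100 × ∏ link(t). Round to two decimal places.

Link t=0→t=1:
ΣP(t=1)Q(t=0) = 48×28 + 4×26 = 1344 + 104 = 1448
ΣP(t=0)Q(t=0) = 39×28 + 3×26 = 1092 + 78 = 1170
link = 1448/1170 = 1.237607
Link t=1→t=2:
ΣP(t=2)Q(t=1) = 59×25 + 5×32 = 1475 + 160 = 1635
ΣP(t=1)Q(t=1) = 48×25 + 4×32 = 1200 + 128 = 1328
link = 1635/1328 = 1.231175
Link t=2→t=3:
ΣP(t=3)Q(t=2) = 49×31 + 6×36 = 1519 + 216 = 1735
ΣP(t=2)Q(t=2) = 59×31 + 5×36 = 1829 + 180 = 2009
link = 1735/2009 = 0.863614
Chained index = 100 × 1.237607 × 1.231175 × 0.863614 = 131.5897

131.59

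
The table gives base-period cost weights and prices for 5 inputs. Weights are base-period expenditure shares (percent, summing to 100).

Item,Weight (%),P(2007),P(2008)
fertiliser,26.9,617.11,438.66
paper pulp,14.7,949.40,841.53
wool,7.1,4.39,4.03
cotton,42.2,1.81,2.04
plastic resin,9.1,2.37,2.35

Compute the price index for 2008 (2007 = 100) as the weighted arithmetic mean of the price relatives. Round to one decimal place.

fertiliser: 26.9 × (438.66/617.11) = 26.9 × 0.710830 = 19.1213
paper pulp: 14.7 × (841.53/949.40) = 14.7 × 0.886381 = 13.0298
wool: 7.1 × (4.03/4.39) = 7.1 × 0.917995 = 6.5178
cotton: 42.2 × (2.04/1.81) = 42.2 × 1.127072 = 47.5624
plastic resin: 9.1 × (2.35/2.37) = 9.1 × 0.991561 = 9.0232
Index = Σ wᵢ·(p₁ᵢ/p₀ᵢ) = 19.1213 + 13.0298 + 6.5178 + 47.5624 + 9.0232 = 95.2545

95.3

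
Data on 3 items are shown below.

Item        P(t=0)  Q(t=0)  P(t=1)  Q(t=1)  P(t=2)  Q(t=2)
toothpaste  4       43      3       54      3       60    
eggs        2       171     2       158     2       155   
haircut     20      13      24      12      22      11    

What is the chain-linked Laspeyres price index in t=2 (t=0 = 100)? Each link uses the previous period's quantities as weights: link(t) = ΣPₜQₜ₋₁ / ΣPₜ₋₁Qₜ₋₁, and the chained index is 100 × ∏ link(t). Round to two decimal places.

97.99

Link t=0→t=1:
ΣP(t=1)Q(t=0) = 3×43 + 2×171 + 24×13 = 129 + 342 + 312 = 783
ΣP(t=0)Q(t=0) = 4×43 + 2×171 + 20×13 = 172 + 342 + 260 = 774
link = 783/774 = 1.011628
Link t=1→t=2:
ΣP(t=2)Q(t=1) = 3×54 + 2×158 + 22×12 = 162 + 316 + 264 = 742
ΣP(t=1)Q(t=1) = 3×54 + 2×158 + 24×12 = 162 + 316 + 288 = 766
link = 742/766 = 0.968668
Chained index = 100 × 1.011628 × 0.968668 = 97.9932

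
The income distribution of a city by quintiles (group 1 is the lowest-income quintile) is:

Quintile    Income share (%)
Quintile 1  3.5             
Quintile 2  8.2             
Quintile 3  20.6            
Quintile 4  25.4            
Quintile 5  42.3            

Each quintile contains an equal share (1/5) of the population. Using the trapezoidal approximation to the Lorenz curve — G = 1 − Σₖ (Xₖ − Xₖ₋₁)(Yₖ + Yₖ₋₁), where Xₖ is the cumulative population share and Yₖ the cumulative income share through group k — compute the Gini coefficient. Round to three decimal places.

Cumulative income shares Yₖ: 0.0350, 0.1170, 0.3230, 0.5770, 1.0000
Σ (Xₖ−Xₖ₋₁)(Yₖ+Yₖ₋₁) = (1/5)(0.0350+0.0000) + (1/5)(0.1170+0.0350) + (1/5)(0.3230+0.1170) + (1/5)(0.5770+0.3230) + (1/5)(1.0000+0.5770)
  = 0.0070 + 0.0304 + 0.0880 + 0.1800 + 0.3154 = 0.6208
G = 1 − 0.6208 = 0.3792

0.379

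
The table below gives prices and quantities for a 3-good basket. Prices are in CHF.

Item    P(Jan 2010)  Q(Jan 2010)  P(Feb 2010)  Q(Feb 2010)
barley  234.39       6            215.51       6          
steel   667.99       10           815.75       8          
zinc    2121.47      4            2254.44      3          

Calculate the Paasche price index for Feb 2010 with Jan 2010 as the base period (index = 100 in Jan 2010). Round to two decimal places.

Paasche price index uses current-period quantities as weights.
ΣP(Feb 2010)·Q(Feb 2010) = 215.51×6 + 815.75×8 + 2254.44×3 = 1293.06 + 6526 + 6763.32 = 14582.38
ΣP(Jan 2010)·Q(Feb 2010) = 234.39×6 + 667.99×8 + 2121.47×3 = 1406.34 + 5343.92 + 6364.41 = 13114.67
Index = 14582.38 / 13114.67 × 100 = 111.1914

111.19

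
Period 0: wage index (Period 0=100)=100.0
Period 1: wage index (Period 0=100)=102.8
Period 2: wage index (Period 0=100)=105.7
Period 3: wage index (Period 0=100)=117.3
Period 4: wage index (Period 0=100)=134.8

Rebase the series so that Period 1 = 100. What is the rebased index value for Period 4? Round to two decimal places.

Rebased(Period 4) = 134.8 / 102.8 × 100 = 131.1284

131.13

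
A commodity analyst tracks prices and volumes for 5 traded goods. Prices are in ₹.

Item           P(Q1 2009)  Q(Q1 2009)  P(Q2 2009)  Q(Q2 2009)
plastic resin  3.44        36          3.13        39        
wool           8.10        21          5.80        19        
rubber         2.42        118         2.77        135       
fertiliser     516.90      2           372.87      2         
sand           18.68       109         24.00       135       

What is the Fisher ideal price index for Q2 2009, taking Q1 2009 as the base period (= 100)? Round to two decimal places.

Laspeyres component (base-period weights):
ΣP(Q2 2009)Q(Q1 2009) = 3.13×36 + 5.80×21 + 2.77×118 + 372.87×2 + 24.00×109 = 112.68 + 121.8 + 326.86 + 745.74 + 2616 = 3923.08
ΣP(Q1 2009)Q(Q1 2009) = 3.44×36 + 8.10×21 + 2.42×118 + 516.90×2 + 18.68×109 = 123.84 + 170.1 + 285.56 + 1033.8 + 2036.12 = 3649.42
L = 3923.08 / 3649.42 × 100 = 107.4987
Paasche component (current-period weights):
ΣP(Q2 2009)Q(Q2 2009) = 3.13×39 + 5.80×19 + 2.77×135 + 372.87×2 + 24.00×135 = 122.07 + 110.2 + 373.95 + 745.74 + 3240 = 4591.96
ΣP(Q1 2009)Q(Q2 2009) = 3.44×39 + 8.10×19 + 2.42×135 + 516.90×2 + 18.68×135 = 134.16 + 153.9 + 326.7 + 1033.8 + 2521.8 = 4170.36
P = 4591.96 / 4170.36 × 100 = 110.1094
Fisher = √(L × P) = √(107.4987 × 110.1094) = 108.7963

108.80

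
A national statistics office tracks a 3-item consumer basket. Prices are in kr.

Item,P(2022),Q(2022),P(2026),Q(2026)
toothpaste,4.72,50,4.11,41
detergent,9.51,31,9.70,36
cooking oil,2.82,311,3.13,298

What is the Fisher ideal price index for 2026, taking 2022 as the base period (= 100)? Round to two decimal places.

Laspeyres component (base-period weights):
ΣP(2026)Q(2022) = 4.11×50 + 9.70×31 + 3.13×311 = 205.5 + 300.7 + 973.43 = 1479.63
ΣP(2022)Q(2022) = 4.72×50 + 9.51×31 + 2.82×311 = 236 + 294.81 + 877.02 = 1407.83
L = 1479.63 / 1407.83 × 100 = 105.1000
Paasche component (current-period weights):
ΣP(2026)Q(2026) = 4.11×41 + 9.70×36 + 3.13×298 = 168.51 + 349.2 + 932.74 = 1450.45
ΣP(2022)Q(2026) = 4.72×41 + 9.51×36 + 2.82×298 = 193.52 + 342.36 + 840.36 = 1376.24
P = 1450.45 / 1376.24 × 100 = 105.3922
Fisher = √(L × P) = √(105.1000 × 105.3922) = 105.2460

105.25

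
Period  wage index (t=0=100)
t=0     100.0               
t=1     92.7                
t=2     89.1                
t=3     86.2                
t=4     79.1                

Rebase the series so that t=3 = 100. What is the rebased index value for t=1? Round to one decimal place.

107.5

Rebased(t=1) = 92.7 / 86.2 × 100 = 107.5406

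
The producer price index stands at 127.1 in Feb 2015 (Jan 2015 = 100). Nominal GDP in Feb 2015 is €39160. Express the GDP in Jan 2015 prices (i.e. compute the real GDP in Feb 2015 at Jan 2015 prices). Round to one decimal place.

Real = Nominal ÷ (Index/100) = 39160 ÷ (127.1/100)
     = 39160 ÷ 1.271 = 30810.3855

30810.4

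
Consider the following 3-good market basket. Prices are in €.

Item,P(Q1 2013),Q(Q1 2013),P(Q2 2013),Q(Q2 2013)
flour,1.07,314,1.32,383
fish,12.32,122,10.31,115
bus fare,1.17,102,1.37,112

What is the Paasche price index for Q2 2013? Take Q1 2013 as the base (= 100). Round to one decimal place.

94.2

Paasche price index uses current-period quantities as weights.
ΣP(Q2 2013)·Q(Q2 2013) = 1.32×383 + 10.31×115 + 1.37×112 = 505.56 + 1185.65 + 153.44 = 1844.65
ΣP(Q1 2013)·Q(Q2 2013) = 1.07×383 + 12.32×115 + 1.17×112 = 409.81 + 1416.8 + 131.04 = 1957.65
Index = 1844.65 / 1957.65 × 100 = 94.2278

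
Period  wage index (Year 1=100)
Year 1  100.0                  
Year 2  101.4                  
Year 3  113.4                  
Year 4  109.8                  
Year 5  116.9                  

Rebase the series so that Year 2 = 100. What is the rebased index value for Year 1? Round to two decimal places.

98.62

Rebased(Year 1) = 100.0 / 101.4 × 100 = 98.6193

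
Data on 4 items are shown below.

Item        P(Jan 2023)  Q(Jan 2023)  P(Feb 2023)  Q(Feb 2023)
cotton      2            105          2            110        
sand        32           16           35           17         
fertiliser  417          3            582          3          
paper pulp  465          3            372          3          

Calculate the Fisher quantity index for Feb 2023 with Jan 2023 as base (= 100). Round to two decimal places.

101.24

Laspeyres component (base-period weights):
ΣP(Jan 2023)Q(Feb 2023) = 2×110 + 32×17 + 417×3 + 465×3 = 220 + 544 + 1251 + 1395 = 3410
ΣP(Jan 2023)Q(Jan 2023) = 2×105 + 32×16 + 417×3 + 465×3 = 210 + 512 + 1251 + 1395 = 3368
L = 3410 / 3368 × 100 = 101.2470
Paasche component (current-period weights):
ΣP(Feb 2023)Q(Feb 2023) = 2×110 + 35×17 + 582×3 + 372×3 = 220 + 595 + 1746 + 1116 = 3677
ΣP(Feb 2023)Q(Jan 2023) = 2×105 + 35×16 + 582×3 + 372×3 = 210 + 560 + 1746 + 1116 = 3632
P = 3677 / 3632 × 100 = 101.2390
Fisher = √(L × P) = √(101.2470 × 101.2390) = 101.2430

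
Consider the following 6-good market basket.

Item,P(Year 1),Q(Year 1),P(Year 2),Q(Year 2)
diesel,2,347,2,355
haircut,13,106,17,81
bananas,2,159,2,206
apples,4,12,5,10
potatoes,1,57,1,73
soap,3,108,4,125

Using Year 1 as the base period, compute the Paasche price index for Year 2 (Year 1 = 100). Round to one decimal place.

Paasche price index uses current-period quantities as weights.
ΣP(Year 2)·Q(Year 2) = 2×355 + 17×81 + 2×206 + 5×10 + 1×73 + 4×125 = 710 + 1377 + 412 + 50 + 73 + 500 = 3122
ΣP(Year 1)·Q(Year 2) = 2×355 + 13×81 + 2×206 + 4×10 + 1×73 + 3×125 = 710 + 1053 + 412 + 40 + 73 + 375 = 2663
Index = 3122 / 2663 × 100 = 117.2362

117.2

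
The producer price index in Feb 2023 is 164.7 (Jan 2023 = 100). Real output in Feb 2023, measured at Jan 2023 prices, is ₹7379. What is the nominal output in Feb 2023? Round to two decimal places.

Nominal = Real × (Index/100) = 7379 × (164.7/100)
        = 7379 × 1.647 = 12153.2130

12153.21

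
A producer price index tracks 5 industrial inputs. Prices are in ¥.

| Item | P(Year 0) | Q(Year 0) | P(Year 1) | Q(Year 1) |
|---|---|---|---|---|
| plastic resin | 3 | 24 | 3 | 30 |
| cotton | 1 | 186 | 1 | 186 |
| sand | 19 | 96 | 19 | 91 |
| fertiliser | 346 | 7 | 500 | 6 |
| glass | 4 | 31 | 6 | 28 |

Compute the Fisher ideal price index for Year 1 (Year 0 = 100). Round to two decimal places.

124.00

Laspeyres component (base-period weights):
ΣP(Year 1)Q(Year 0) = 3×24 + 1×186 + 19×96 + 500×7 + 6×31 = 72 + 186 + 1824 + 3500 + 186 = 5768
ΣP(Year 0)Q(Year 0) = 3×24 + 1×186 + 19×96 + 346×7 + 4×31 = 72 + 186 + 1824 + 2422 + 124 = 4628
L = 5768 / 4628 × 100 = 124.6327
Paasche component (current-period weights):
ΣP(Year 1)Q(Year 1) = 3×30 + 1×186 + 19×91 + 500×6 + 6×28 = 90 + 186 + 1729 + 3000 + 168 = 5173
ΣP(Year 0)Q(Year 1) = 3×30 + 1×186 + 19×91 + 346×6 + 4×28 = 90 + 186 + 1729 + 2076 + 112 = 4193
P = 5173 / 4193 × 100 = 123.3723
Fisher = √(L × P) = √(124.6327 × 123.3723) = 124.0009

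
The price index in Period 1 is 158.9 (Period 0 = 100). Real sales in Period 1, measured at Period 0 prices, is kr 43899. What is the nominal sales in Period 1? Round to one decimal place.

Nominal = Real × (Index/100) = 43899 × (158.9/100)
        = 43899 × 1.589 = 69755.5110

69755.5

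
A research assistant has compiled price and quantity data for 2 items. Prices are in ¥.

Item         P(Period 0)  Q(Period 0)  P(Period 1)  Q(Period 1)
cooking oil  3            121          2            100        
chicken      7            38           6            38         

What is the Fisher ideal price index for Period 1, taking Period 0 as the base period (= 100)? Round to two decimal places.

Laspeyres component (base-period weights):
ΣP(Period 1)Q(Period 0) = 2×121 + 6×38 = 242 + 228 = 470
ΣP(Period 0)Q(Period 0) = 3×121 + 7×38 = 363 + 266 = 629
L = 470 / 629 × 100 = 74.7218
Paasche component (current-period weights):
ΣP(Period 1)Q(Period 1) = 2×100 + 6×38 = 200 + 228 = 428
ΣP(Period 0)Q(Period 1) = 3×100 + 7×38 = 300 + 266 = 566
P = 428 / 566 × 100 = 75.6184
Fisher = √(L × P) = √(74.7218 × 75.6184) = 75.1687

75.17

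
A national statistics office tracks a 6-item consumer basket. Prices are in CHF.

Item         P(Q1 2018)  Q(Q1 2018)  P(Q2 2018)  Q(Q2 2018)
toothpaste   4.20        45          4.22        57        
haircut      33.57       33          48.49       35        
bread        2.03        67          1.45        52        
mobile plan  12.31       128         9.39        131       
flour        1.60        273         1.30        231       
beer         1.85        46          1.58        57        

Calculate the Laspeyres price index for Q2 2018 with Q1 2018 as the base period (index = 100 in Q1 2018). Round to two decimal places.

99.61

Laspeyres price index uses base-period quantities as weights.
ΣP(Q2 2018)·Q(Q1 2018) = 4.22×45 + 48.49×33 + 1.45×67 + 9.39×128 + 1.30×273 + 1.58×46 = 189.9 + 1600.17 + 97.15 + 1201.92 + 354.9 + 72.68 = 3516.72
ΣP(Q1 2018)·Q(Q1 2018) = 4.20×45 + 33.57×33 + 2.03×67 + 12.31×128 + 1.60×273 + 1.85×46 = 189 + 1107.81 + 136.01 + 1575.68 + 436.8 + 85.1 = 3530.4
Index = 3516.72 / 3530.4 × 100 = 99.6125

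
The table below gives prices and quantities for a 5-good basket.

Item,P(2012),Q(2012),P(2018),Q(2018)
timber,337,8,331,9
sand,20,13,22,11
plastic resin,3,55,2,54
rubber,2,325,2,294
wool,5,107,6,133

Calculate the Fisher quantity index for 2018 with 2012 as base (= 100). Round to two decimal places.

108.57

Laspeyres component (base-period weights):
ΣP(2012)Q(2018) = 337×9 + 20×11 + 3×54 + 2×294 + 5×133 = 3033 + 220 + 162 + 588 + 665 = 4668
ΣP(2012)Q(2012) = 337×8 + 20×13 + 3×55 + 2×325 + 5×107 = 2696 + 260 + 165 + 650 + 535 = 4306
L = 4668 / 4306 × 100 = 108.4069
Paasche component (current-period weights):
ΣP(2018)Q(2018) = 331×9 + 22×11 + 2×54 + 2×294 + 6×133 = 2979 + 242 + 108 + 588 + 798 = 4715
ΣP(2018)Q(2012) = 331×8 + 22×13 + 2×55 + 2×325 + 6×107 = 2648 + 286 + 110 + 650 + 642 = 4336
P = 4715 / 4336 × 100 = 108.7408
Fisher = √(L × P) = √(108.4069 × 108.7408) = 108.5737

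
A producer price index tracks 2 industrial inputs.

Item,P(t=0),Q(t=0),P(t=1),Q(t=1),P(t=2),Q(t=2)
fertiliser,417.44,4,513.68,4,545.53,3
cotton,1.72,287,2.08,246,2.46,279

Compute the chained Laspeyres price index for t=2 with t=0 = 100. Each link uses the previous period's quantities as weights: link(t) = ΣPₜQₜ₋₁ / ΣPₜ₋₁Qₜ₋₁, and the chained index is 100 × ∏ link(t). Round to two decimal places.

Link t=0→t=1:
ΣP(t=1)Q(t=0) = 513.68×4 + 2.08×287 = 2054.72 + 596.96 = 2651.68
ΣP(t=0)Q(t=0) = 417.44×4 + 1.72×287 = 1669.76 + 493.64 = 2163.4
link = 2651.68/2163.4 = 1.225700
Link t=1→t=2:
ΣP(t=2)Q(t=1) = 545.53×4 + 2.46×246 = 2182.12 + 605.16 = 2787.28
ΣP(t=1)Q(t=1) = 513.68×4 + 2.08×246 = 2054.72 + 511.68 = 2566.4
link = 2787.28/2566.4 = 1.086066
Chained index = 100 × 1.225700 × 1.086066 = 133.1192

133.12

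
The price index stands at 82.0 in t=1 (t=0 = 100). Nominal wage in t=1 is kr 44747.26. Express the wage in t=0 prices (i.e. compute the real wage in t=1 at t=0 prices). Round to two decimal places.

54569.83

Real = Nominal ÷ (Index/100) = 44747.26 ÷ (82.0/100)
     = 44747.26 ÷ 0.820 = 54569.8293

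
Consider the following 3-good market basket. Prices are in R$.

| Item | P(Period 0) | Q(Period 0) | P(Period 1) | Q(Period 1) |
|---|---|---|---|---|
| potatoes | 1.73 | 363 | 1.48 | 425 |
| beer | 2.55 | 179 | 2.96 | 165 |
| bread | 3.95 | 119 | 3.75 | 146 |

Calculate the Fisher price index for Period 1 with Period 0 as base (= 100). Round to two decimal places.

96.72

Laspeyres component (base-period weights):
ΣP(Period 1)Q(Period 0) = 1.48×363 + 2.96×179 + 3.75×119 = 537.24 + 529.84 + 446.25 = 1513.33
ΣP(Period 0)Q(Period 0) = 1.73×363 + 2.55×179 + 3.95×119 = 627.99 + 456.45 + 470.05 = 1554.49
L = 1513.33 / 1554.49 × 100 = 97.3522
Paasche component (current-period weights):
ΣP(Period 1)Q(Period 1) = 1.48×425 + 2.96×165 + 3.75×146 = 629 + 488.4 + 547.5 = 1664.9
ΣP(Period 0)Q(Period 1) = 1.73×425 + 2.55×165 + 3.95×146 = 735.25 + 420.75 + 576.7 = 1732.7
P = 1664.9 / 1732.7 × 100 = 96.0870
Fisher = √(L × P) = √(97.3522 × 96.0870) = 96.7175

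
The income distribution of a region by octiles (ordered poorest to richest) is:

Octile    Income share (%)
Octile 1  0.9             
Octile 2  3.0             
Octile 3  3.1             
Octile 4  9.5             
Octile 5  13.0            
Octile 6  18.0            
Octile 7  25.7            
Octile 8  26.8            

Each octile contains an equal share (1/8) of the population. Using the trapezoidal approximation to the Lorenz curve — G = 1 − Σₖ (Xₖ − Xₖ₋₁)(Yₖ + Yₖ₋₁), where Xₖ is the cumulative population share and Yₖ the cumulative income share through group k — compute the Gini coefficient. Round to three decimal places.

Cumulative income shares Yₖ: 0.0090, 0.0390, 0.0700, 0.1650, 0.2950, 0.4750, 0.7320, 1.0000
Σ (Xₖ−Xₖ₋₁)(Yₖ+Yₖ₋₁) = (1/8)(0.0090+0.0000) + (1/8)(0.0390+0.0090) + (1/8)(0.0700+0.0390) + (1/8)(0.1650+0.0700) + (1/8)(0.2950+0.1650) + (1/8)(0.4750+0.2950) + (1/8)(0.7320+0.4750) + (1/8)(1.0000+0.7320)
  = 0.0011 + 0.0060 + 0.0136 + 0.0294 + 0.0575 + 0.0963 + 0.1509 + 0.2165 = 0.5713
G = 1 − 0.5713 = 0.4287

0.429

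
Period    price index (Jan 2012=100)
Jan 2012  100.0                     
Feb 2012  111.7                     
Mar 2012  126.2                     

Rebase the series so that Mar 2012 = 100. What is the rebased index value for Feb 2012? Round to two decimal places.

Rebased(Feb 2012) = 111.7 / 126.2 × 100 = 88.5103

88.51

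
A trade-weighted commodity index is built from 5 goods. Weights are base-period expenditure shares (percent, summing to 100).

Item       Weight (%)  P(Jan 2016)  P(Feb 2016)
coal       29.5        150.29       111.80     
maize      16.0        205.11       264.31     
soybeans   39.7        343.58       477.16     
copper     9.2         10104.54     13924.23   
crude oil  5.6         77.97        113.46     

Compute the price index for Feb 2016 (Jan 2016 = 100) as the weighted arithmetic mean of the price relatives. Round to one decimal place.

coal: 29.5 × (111.80/150.29) = 29.5 × 0.743895 = 21.9449
maize: 16.0 × (264.31/205.11) = 16.0 × 1.288626 = 20.6180
soybeans: 39.7 × (477.16/343.58) = 39.7 × 1.388789 = 55.1349
copper: 9.2 × (13924.23/10104.54) = 9.2 × 1.378017 = 12.6778
crude oil: 5.6 × (113.46/77.97) = 5.6 × 1.455175 = 8.1490
Index = Σ wᵢ·(p₁ᵢ/p₀ᵢ) = 21.9449 + 20.6180 + 55.1349 + 12.6778 + 8.1490 = 118.5246

118.5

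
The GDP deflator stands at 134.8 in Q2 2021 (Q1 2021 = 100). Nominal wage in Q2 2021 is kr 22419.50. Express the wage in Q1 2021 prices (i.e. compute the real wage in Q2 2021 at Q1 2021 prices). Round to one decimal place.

Real = Nominal ÷ (Index/100) = 22419.50 ÷ (134.8/100)
     = 22419.50 ÷ 1.348 = 16631.6766

16631.7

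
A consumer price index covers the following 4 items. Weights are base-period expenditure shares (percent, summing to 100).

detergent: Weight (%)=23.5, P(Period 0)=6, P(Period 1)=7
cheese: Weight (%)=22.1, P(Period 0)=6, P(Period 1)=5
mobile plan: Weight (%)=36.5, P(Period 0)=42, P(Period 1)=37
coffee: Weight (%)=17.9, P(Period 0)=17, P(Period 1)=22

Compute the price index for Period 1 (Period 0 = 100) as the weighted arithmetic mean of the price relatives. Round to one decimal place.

101.2

detergent: 23.5 × (7/6) = 23.5 × 1.166667 = 27.4167
cheese: 22.1 × (5/6) = 22.1 × 0.833333 = 18.4167
mobile plan: 36.5 × (37/42) = 36.5 × 0.880952 = 32.1548
coffee: 17.9 × (22/17) = 17.9 × 1.294118 = 23.1647
Index = Σ wᵢ·(p₁ᵢ/p₀ᵢ) = 27.4167 + 18.4167 + 32.1548 + 23.1647 = 101.1528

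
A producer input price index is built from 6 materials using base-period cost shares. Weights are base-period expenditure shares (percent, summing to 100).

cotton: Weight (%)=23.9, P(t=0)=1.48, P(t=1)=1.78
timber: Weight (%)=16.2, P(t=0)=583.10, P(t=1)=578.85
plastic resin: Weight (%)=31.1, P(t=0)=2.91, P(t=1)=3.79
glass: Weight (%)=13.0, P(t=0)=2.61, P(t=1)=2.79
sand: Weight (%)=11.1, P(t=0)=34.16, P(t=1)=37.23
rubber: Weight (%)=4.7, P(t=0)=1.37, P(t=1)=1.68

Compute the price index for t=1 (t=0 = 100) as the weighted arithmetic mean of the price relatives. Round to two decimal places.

cotton: 23.9 × (1.78/1.48) = 23.9 × 1.202703 = 28.7446
timber: 16.2 × (578.85/583.10) = 16.2 × 0.992711 = 16.0819
plastic resin: 31.1 × (3.79/2.91) = 31.1 × 1.302405 = 40.5048
glass: 13.0 × (2.79/2.61) = 13.0 × 1.068966 = 13.8966
sand: 11.1 × (37.23/34.16) = 11.1 × 1.089871 = 12.0976
rubber: 4.7 × (1.68/1.37) = 4.7 × 1.226277 = 5.7635
Index = Σ wᵢ·(p₁ᵢ/p₀ᵢ) = 28.7446 + 16.0819 + 40.5048 + 13.8966 + 12.0976 + 5.7635 = 117.0890

117.09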